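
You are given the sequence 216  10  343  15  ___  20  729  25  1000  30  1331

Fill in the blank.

512

Positions 1, 3, 5, … form one subsequence and positions 2, 4, 6, … form another.
Track A: 216, 343, ?, 729, 1000, 1331. Perfect cubes starting at 6³.
Track B: 10, 15, 20, 25, 30. Linear: a_n = 5 + 5·n.
Filling track A at index 3 by its rule yields 512.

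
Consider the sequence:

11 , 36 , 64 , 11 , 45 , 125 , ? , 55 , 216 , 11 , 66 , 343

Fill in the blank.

Split by position mod 3 into 3 tracks.
Track A = 11, 11, ?, 11: constant 11.
Track B = 36, 45, 55, 66: the triangular numbers T_8, T_9, ….
Track C = 64, 125, 216, 343: consecutive cubes n³ from n = 4.
Filling track A at index 3 by its rule yields 11.

11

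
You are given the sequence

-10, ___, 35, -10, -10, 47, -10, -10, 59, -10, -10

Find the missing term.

-10

Reading positions in blocks of 3 reveals the pattern AAB — 2 tracks woven together.
Subsequence A: -10, ?, -10, -10, -10, -10, -10, -10 (the constant sequence -10).
Subsequence B: 35, 47, 59 (arithmetic with common difference +12).
Filling subsequence A at index 2 by its rule yields -10.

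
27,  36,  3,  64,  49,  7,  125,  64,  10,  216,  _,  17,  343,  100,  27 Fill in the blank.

The terms cycle through 3 interleaved subsequences.
Subsequence A is 27, 64, 125, 216, 343, which is the cubes 3³, 4³, 5³, ….
Subsequence B is 36, 49, 64, ?, 100, which is consecutive squares n² from n = 6.
Subsequence C is 3, 7, 10, 17, 27, which is each term equals the sum of the previous two.
So the missing entry in subsequence B is 81.

81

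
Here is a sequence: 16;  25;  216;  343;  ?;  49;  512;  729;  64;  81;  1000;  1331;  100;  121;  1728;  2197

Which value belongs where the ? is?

36

Positions follow the repeating pattern AABB; grouping by letter gives 2 tracks.
Stream A: 16, 25, ?, 49, 64, 81, 100, 121 (consecutive squares n² from n = 4).
Stream B: 216, 343, 512, 729, 1000, 1331, 1728, 2197 (the cubes 6³, 7³, 8³, …).
The gap is stream A's term 3; the rule gives 36.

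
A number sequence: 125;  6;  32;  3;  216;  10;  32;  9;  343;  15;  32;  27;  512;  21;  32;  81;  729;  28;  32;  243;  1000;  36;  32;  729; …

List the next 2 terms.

1331, 45

The terms cycle through 4 interleaved subsequences.
Track A = 125, 216, 343, 512, 729, 1000: consecutive cubes n³ from n = 5.
Track B = 6, 10, 15, 21, 28, 36: triangular numbers starting at T_3.
Track C = 32, 32, 32, 32, 32, 32: constant 32.
Track D = 3, 9, 27, 81, 243, 729: geometric, ×3 each step.
Position 25 falls in track A as its term 7, giving 1331.
The 26th slot belongs to track B; its 7th term is 45.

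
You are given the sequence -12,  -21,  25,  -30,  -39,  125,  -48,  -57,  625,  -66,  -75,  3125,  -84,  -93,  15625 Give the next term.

-102

Positions follow the repeating pattern AAB; grouping by letter gives 2 tracks.
Track A = -12, -21, -30, -39, -48, -57, -66, -75, -84, -93: linear: a_n = -3 − 9·n.
Track B = 25, 125, 625, 3125, 15625: powers of 5.
Position 16 falls in track A as its term 11, giving -102.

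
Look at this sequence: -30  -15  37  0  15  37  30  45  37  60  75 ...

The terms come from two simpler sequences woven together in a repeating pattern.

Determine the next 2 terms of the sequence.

37, 90

Positions follow the repeating pattern AAB; grouping by letter gives 2 tracks.
Track A: -30, -15, 0, 15, 30, 45, 60, 75 — adding 15 each time.
Track B: 37, 37, 37 — the constant sequence 37.
Term 12 comes from track B (its 4th entry): 37.
Position 13 → track A, term 9 = 90.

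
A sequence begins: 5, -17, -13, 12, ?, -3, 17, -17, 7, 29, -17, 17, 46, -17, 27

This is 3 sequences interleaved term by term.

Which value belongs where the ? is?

Split by position mod 3 into 3 tracks.
Stream A = 5, 12, 17, 29, 46: a Fibonacci-like recurrence a_n = a_{n-1} + a_{n-2}.
Stream B = -17, ?, -17, -17, -17: always -17.
Stream C = -13, -3, 7, 17, 27: adding 10 each time.
Stream B's pattern makes the blank -17.

-17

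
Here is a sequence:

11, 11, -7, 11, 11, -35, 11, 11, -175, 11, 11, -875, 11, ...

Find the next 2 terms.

11, -4375

Positions follow the repeating pattern AAB; grouping by letter gives 2 tracks.
Track A: 11, 11, 11, 11, 11, 11, 11, 11, 11 (always 11).
Track B: -7, -35, -175, -875 (geometric, ×5 each step).
Position 14 → track A, term 10 = 11.
The 15th slot belongs to track B; its 5th term is -4375.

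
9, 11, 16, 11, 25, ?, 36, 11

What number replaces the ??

The terms cycle through 2 interleaved subsequences.
Stream A: 9, 16, 25, 36 — perfect squares starting at 3².
Stream B: 11, 11, ?, 11 — always 11.
Stream B's pattern makes the blank 11.

11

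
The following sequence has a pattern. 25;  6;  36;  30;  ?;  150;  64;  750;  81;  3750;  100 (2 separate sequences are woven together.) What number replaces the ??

49

Taking every 2nd term gives 2 separate tracks.
Track A: 25, 36, ?, 64, 81, 100. Consecutive squares n² from n = 5.
Track B: 6, 30, 150, 750, 3750. Geometric, ×5 each step.
The gap is track A's term 3; the rule gives 49.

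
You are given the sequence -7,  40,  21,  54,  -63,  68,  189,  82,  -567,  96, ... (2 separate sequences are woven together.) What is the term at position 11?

1701

The terms cycle through 2 interleaved subsequences.
Track A: -7, 21, -63, 189, -567. Geometric, ×-3 each step.
Track B: 40, 54, 68, 82, 96. Arithmetic, step +14.
The 11th slot belongs to track A; its 6th term is 1701.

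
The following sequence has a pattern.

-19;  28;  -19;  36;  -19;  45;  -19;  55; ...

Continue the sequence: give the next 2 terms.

Split by position mod 2 into 2 tracks.
Subsequence A: -19, -19, -19, -19. Constant -19.
Subsequence B: 28, 36, 45, 55. The triangular numbers T_7, T_8, ….
Position 9 → subsequence A, term 5 = -19.
Position 10 → subsequence B, term 5 = 66.

-19, 66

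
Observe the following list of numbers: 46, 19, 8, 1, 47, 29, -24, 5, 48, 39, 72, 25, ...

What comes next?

Split by position mod 4 into 4 tracks.
Track A: 46, 47, 48 — linear: a_n = 45 + n.
Track B: 19, 29, 39 — arithmetic, step +10.
Track C: 8, -24, 72 — geometric, ×-3 each step.
Track D: 1, 5, 25 — successive powers of 5.
Position 13 falls in track A as its term 4, giving 49.

49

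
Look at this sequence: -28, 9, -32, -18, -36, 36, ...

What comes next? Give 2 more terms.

Odd-indexed and even-indexed terms follow separate rules.
Track A is -28, -32, -36, which is linear: a_n = -24 − 4·n.
Track B is 9, -18, 36, which is geometric with ratio -2.
Position 7 falls in track A as its term 4, giving -40.
Position 8 falls in track B as its term 4, giving -72.

-40, -72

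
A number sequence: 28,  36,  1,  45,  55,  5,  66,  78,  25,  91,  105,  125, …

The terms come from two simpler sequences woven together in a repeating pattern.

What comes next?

120

The slot pattern repeats as AAB (period 3), so there are 2 interleaved tracks.
Stream A: 28, 36, 45, 55, 66, 78, 91, 105 — triangular numbers n(n+1)/2 for n = 7, 8, ….
Stream B: 1, 5, 25, 125 — geometric with ratio 5.
Term 13 comes from stream A (its 9th entry): 120.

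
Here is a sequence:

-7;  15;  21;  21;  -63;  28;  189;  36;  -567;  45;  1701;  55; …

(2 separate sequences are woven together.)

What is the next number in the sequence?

Split by position mod 2 into 2 tracks.
Track A: -7, 21, -63, 189, -567, 1701 (a geometric progression (common ratio -3)).
Track B: 15, 21, 28, 36, 45, 55 (the triangular numbers T_5, T_6, …).
Term 13 comes from track A (its 7th entry): -5103.

-5103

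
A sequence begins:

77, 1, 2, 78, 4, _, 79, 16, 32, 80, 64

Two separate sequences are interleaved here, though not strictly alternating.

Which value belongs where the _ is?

Positions follow the repeating pattern ABB; grouping by letter gives 2 tracks.
Track A: 77, 78, 79, 80 — adding 1 each time.
Track B: 1, 2, 4, ?, 16, 32, 64 — powers of 2.
So the missing entry in track B is 8.

8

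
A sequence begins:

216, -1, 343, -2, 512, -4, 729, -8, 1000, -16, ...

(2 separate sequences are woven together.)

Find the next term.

The terms cycle through 2 interleaved subsequences.
Stream A: 216, 343, 512, 729, 1000 (consecutive cubes n³ from n = 6).
Stream B: -1, -2, -4, -8, -16 (multiplying by 2 each time).
Term 11 comes from stream A (its 6th entry): 1331.

1331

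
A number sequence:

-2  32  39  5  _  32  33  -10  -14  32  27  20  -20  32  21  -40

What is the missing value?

-8

Taking every 4th term gives 4 separate tracks.
Track A is -2, ?, -14, -20, which is arithmetic, step −6.
Track B is 32, 32, 32, 32, which is always 32.
Track C is 39, 33, 27, 21, which is linear: a_n = 45 − 6·n.
Track D is 5, -10, 20, -40, which is a geometric progression (common ratio -2).
So the missing entry in track A is -8.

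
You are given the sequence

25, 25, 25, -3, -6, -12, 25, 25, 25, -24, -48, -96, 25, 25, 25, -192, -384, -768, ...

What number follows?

25

Positions follow the repeating pattern AAABBB; grouping by letter gives 2 tracks.
Stream A: 25, 25, 25, 25, 25, 25, 25, 25, 25 (the constant sequence 25).
Stream B: -3, -6, -12, -24, -48, -96, -192, -384, -768 (a geometric progression (common ratio 2)).
Position 19 falls in stream A as its term 10, giving 25.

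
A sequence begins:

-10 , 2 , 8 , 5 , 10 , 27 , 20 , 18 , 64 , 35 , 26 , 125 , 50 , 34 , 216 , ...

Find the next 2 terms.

Split by position mod 3: positions 1, 4, 7, … form one track, and each other residue class forms its own.
Stream A: -10, 5, 20, 35, 50. Adding 15 each time.
Stream B: 2, 10, 18, 26, 34. Arithmetic with common difference +8.
Stream C: 8, 27, 64, 125, 216. Perfect cubes starting at 2³.
Term 16 comes from stream A (its 6th entry): 65.
Term 17 comes from stream B (its 6th entry): 42.

65, 42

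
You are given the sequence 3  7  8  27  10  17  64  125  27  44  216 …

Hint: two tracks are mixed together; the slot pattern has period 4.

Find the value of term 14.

115

The slot pattern repeats as AABB (period 4), so there are 2 interleaved tracks.
Track A: 3, 7, 10, 17, 27, 44. Fibonacci-style (each term is the sum of the two before it).
Track B: 8, 27, 64, 125, 216. Perfect cubes starting at 2³.
Position 14 → track A, term 8 = 115.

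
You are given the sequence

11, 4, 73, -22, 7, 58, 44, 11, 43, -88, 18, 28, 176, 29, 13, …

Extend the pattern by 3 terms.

-352, 47, -2

Split by position mod 3: positions 1, 4, 7, … form one track, and each other residue class forms its own.
Track A: 11, -22, 44, -88, 176 (geometric with ratio -2).
Track B: 4, 7, 11, 18, 29 (each term equals the sum of the previous two).
Track C: 73, 58, 43, 28, 13 (linear: a_n = 88 − 15·n).
The 16th slot belongs to track A; its 6th term is -352.
The 17th slot belongs to track B; its 6th term is 47.
Term 18 comes from track C (its 6th entry): -2.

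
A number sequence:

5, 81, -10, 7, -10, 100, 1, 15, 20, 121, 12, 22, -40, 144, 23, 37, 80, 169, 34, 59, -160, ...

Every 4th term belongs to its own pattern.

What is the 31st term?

Split by position mod 4: positions 1, 5, 9, … form one track, and each other residue class forms its own.
Subsequence A is 5, -10, 20, -40, 80, -160, which is multiplying by -2 each time.
Subsequence B is 81, 100, 121, 144, 169, which is consecutive squares n² from n = 9.
Subsequence C is -10, 1, 12, 23, 34, which is arithmetic with common difference +11.
Subsequence D is 7, 15, 22, 37, 59, which is Fibonacci-style (each term is the sum of the two before it).
Position 31 → subsequence C, term 8 = 67.

67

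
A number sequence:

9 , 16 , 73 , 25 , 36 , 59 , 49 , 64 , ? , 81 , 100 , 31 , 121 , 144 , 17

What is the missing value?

45

Positions follow the repeating pattern AAB; grouping by letter gives 2 tracks.
Track A is 9, 16, 25, 36, 49, 64, 81, 100, 121, 144, which is consecutive squares n² from n = 3.
Track B is 73, 59, ?, 31, 17, which is linear: a_n = 87 − 14·n.
Track B's pattern makes the blank 45.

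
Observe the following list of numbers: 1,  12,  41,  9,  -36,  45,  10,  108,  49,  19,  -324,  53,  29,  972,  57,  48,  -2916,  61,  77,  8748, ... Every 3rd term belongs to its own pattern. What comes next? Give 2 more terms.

65, 125

Split by position mod 3: positions 1, 4, 7, … form one track, and each other residue class forms its own.
Track A = 1, 9, 10, 19, 29, 48, 77: a Fibonacci-like recurrence a_n = a_{n-1} + a_{n-2}.
Track B = 12, -36, 108, -324, 972, -2916, 8748: a geometric progression (common ratio -3).
Track C = 41, 45, 49, 53, 57, 61: linear: a_n = 37 + 4·n.
Term 21 comes from track C (its 7th entry): 65.
Position 22 → track A, term 8 = 125.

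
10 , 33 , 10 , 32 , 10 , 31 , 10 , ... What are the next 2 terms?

30, 10

The terms cycle through 2 interleaved subsequences.
Stream A: 10, 10, 10, 10 (always 10).
Stream B: 33, 32, 31 (linear: a_n = 34 − n).
Position 8 → stream B, term 4 = 30.
The 9th slot belongs to stream A; its 5th term is 10.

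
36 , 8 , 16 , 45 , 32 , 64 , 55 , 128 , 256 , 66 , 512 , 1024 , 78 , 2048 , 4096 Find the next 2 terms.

91, 8192

The slot pattern repeats as ABB (period 3), so there are 2 interleaved tracks.
Stream A is 36, 45, 55, 66, 78, which is triangular numbers n(n+1)/2 for n = 8, 9, ….
Stream B is 8, 16, 32, 64, 128, 256, 512, 1024, 2048, 4096, which is powers 2^3, 2^4, 2^5, ….
Position 16 falls in stream A as its term 6, giving 91.
Position 17 falls in stream B as its term 11, giving 8192.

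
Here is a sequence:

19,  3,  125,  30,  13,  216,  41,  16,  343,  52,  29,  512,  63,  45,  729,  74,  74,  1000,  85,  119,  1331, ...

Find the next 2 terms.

96, 193

Split by position mod 3: positions 1, 4, 7, … form one track, and each other residue class forms its own.
Stream A = 19, 30, 41, 52, 63, 74, 85: arithmetic with common difference +11.
Stream B = 3, 13, 16, 29, 45, 74, 119: Fibonacci-style (each term is the sum of the two before it).
Stream C = 125, 216, 343, 512, 729, 1000, 1331: perfect cubes starting at 5³.
The 22nd slot belongs to stream A; its 8th term is 96.
Position 23 → stream B, term 8 = 193.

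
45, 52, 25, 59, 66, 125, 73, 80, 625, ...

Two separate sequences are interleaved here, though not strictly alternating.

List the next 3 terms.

Reading positions in blocks of 3 reveals the pattern AAB — 2 tracks woven together.
Subsequence A = 45, 52, 59, 66, 73, 80: linear: a_n = 38 + 7·n.
Subsequence B = 25, 125, 625: powers of 5.
Position 10 falls in subsequence A as its term 7, giving 87.
Position 11 → subsequence A, term 8 = 94.
Term 12 comes from subsequence B (its 4th entry): 3125.

87, 94, 3125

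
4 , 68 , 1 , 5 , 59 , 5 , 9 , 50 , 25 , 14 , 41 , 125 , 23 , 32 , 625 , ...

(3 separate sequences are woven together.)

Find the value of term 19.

60

The terms cycle through 3 interleaved subsequences.
Track A: 4, 5, 9, 14, 23 — each term equals the sum of the previous two.
Track B: 68, 59, 50, 41, 32 — arithmetic, step −9.
Track C: 1, 5, 25, 125, 625 — powers 5^0, 5^1, 5^2, ….
Term 19 comes from track A (its 7th entry): 60.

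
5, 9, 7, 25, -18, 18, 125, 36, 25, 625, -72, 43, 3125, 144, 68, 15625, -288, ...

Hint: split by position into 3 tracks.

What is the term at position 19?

Split by position mod 3: positions 1, 4, 7, … form one track, and each other residue class forms its own.
Stream A: 5, 25, 125, 625, 3125, 15625 (powers 5^1, 5^2, 5^3, …).
Stream B: 9, -18, 36, -72, 144, -288 (multiplying by -2 each time).
Stream C: 7, 18, 25, 43, 68 (each term equals the sum of the previous two).
Position 19 → stream A, term 7 = 78125.

78125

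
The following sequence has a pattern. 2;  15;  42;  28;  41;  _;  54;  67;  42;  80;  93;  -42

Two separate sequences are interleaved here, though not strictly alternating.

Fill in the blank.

Reading positions in blocks of 3 reveals the pattern AAB — 2 tracks woven together.
Stream A: 2, 15, 28, 41, 54, 67, 80, 93 — arithmetic, step +13.
Stream B: 42, ?, 42, -42 — the oscillation 42·(−1)^(n+1).
The gap is stream B's term 2; the rule gives -42.

-42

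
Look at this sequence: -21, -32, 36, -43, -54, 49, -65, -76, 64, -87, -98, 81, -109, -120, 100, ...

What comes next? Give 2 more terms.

-131, -142

The slot pattern repeats as AAB (period 3), so there are 2 interleaved tracks.
Stream A: -21, -32, -43, -54, -65, -76, -87, -98, -109, -120 — linear: a_n = -10 − 11·n.
Stream B: 36, 49, 64, 81, 100 — consecutive squares n² from n = 6.
The 16th slot belongs to stream A; its 11th term is -131.
Position 17 → stream A, term 12 = -142.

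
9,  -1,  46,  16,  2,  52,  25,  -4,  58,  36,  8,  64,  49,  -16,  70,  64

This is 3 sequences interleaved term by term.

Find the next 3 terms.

32, 76, 81

Split by position mod 3: positions 1, 4, 7, … form one track, and each other residue class forms its own.
Stream A = 9, 16, 25, 36, 49, 64: perfect squares starting at 3².
Stream B = -1, 2, -4, 8, -16: geometric, ×-2 each step.
Stream C = 46, 52, 58, 64, 70: arithmetic with common difference +6.
The 17th slot belongs to stream B; its 6th term is 32.
The 18th slot belongs to stream C; its 6th term is 76.
Term 19 comes from stream A (its 7th entry): 81.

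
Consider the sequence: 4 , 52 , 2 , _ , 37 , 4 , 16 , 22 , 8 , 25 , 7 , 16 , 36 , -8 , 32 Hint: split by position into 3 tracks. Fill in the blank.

Read the sequence 3 terms at a time; column i is its own pattern.
Track A: 4, ?, 16, 25, 36 (the squares 2², 3², 4², …).
Track B: 52, 37, 22, 7, -8 (arithmetic with common difference −15).
Track C: 2, 4, 8, 16, 32 (multiplying by 2 each time).
The gap is track A's term 2; the rule gives 9.

9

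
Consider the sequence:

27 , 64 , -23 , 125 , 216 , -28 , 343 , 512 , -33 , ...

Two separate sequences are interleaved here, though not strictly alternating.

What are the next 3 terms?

Positions follow the repeating pattern AAB; grouping by letter gives 2 tracks.
Track A: 27, 64, 125, 216, 343, 512 — consecutive cubes n³ from n = 3.
Track B: -23, -28, -33 — arithmetic, step −5.
The 10th slot belongs to track A; its 7th term is 729.
Term 11 comes from track A (its 8th entry): 1000.
The 12th slot belongs to track B; its 4th term is -38.

729, 1000, -38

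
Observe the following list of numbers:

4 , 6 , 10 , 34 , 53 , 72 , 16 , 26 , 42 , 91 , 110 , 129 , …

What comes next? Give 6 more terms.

68, 110, 178, 148, 167, 186

Reading positions in blocks of 6 reveals the pattern AAABBB — 2 tracks woven together.
Track A is 4, 6, 10, 16, 26, 42, which is Fibonacci-style (each term is the sum of the two before it).
Track B is 34, 53, 72, 91, 110, 129, which is adding 19 each time.
Position 13 falls in track A as its term 7, giving 68.
Term 14 comes from track A (its 8th entry): 110.
Term 15 comes from track A (its 9th entry): 178.
Position 16 falls in track B as its term 7, giving 148.
Term 17 comes from track B (its 8th entry): 167.
Position 18 → track B, term 9 = 186.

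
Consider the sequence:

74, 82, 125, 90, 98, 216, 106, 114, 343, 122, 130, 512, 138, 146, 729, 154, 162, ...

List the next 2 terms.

1000, 170

The slot pattern repeats as AAB (period 3), so there are 2 interleaved tracks.
Stream A: 74, 82, 90, 98, 106, 114, 122, 130, 138, 146, 154, 162 (arithmetic with common difference +8).
Stream B: 125, 216, 343, 512, 729 (consecutive cubes n³ from n = 5).
The 18th slot belongs to stream B; its 6th term is 1000.
Term 19 comes from stream A (its 13th entry): 170.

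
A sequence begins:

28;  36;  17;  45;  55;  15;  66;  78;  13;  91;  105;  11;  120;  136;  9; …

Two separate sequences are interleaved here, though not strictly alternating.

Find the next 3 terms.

153, 171, 7

The slot pattern repeats as AAB (period 3), so there are 2 interleaved tracks.
Subsequence A: 28, 36, 45, 55, 66, 78, 91, 105, 120, 136. Triangular numbers starting at T_7.
Subsequence B: 17, 15, 13, 11, 9. Linear: a_n = 19 − 2·n.
Position 16 falls in subsequence A as its term 11, giving 153.
The 17th slot belongs to subsequence A; its 12th term is 171.
Term 18 comes from subsequence B (its 6th entry): 7.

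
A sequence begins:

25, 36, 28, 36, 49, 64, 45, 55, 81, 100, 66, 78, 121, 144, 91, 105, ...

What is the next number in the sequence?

169

The slot pattern repeats as AABB (period 4), so there are 2 interleaved tracks.
Track A: 25, 36, 49, 64, 81, 100, 121, 144 — perfect squares starting at 5².
Track B: 28, 36, 45, 55, 66, 78, 91, 105 — triangular numbers starting at T_7.
Position 17 falls in track A as its term 9, giving 169.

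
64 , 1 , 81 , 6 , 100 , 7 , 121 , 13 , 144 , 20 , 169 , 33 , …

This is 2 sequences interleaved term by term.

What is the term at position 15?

225

Taking every 2nd term gives 2 separate tracks.
Stream A: 64, 81, 100, 121, 144, 169. The squares 8², 9², 10², ….
Stream B: 1, 6, 7, 13, 20, 33. Each term equals the sum of the previous two.
The 15th slot belongs to stream A; its 8th term is 225.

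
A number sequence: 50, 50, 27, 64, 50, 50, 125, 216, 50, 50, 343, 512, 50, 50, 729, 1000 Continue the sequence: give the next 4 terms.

50, 50, 1331, 1728

Positions follow the repeating pattern AABB; grouping by letter gives 2 tracks.
Subsequence A: 50, 50, 50, 50, 50, 50, 50, 50 — always 50.
Subsequence B: 27, 64, 125, 216, 343, 512, 729, 1000 — consecutive cubes n³ from n = 3.
Position 17 falls in subsequence A as its term 9, giving 50.
Position 18 falls in subsequence A as its term 10, giving 50.
Position 19 → subsequence B, term 9 = 1331.
Position 20 → subsequence B, term 10 = 1728.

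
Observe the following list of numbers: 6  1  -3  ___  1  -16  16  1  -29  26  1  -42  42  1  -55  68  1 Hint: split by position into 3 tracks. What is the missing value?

10

Read the sequence 3 terms at a time; column i is its own pattern.
Subsequence A: 6, ?, 16, 26, 42, 68 (each term equals the sum of the previous two).
Subsequence B: 1, 1, 1, 1, 1, 1 (the constant sequence 1).
Subsequence C: -3, -16, -29, -42, -55 (linear: a_n = 10 − 13·n).
Subsequence A's pattern makes the blank 10.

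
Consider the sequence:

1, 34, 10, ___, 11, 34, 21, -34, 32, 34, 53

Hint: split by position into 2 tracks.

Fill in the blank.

-34

Positions 1, 3, 5, … form one subsequence and positions 2, 4, 6, … form another.
Track A: 1, 10, 11, 21, 32, 53 (Fibonacci-style (each term is the sum of the two before it)).
Track B: 34, ?, 34, -34, 34 (the oscillation 34·(−1)^(n+1)).
So the missing entry in track B is -34.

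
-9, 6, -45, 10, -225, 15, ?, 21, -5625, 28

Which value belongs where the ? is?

Positions 1, 3, 5, … form one subsequence and positions 2, 4, 6, … form another.
Track A is -9, -45, -225, ?, -5625, which is multiplying by 5 each time.
Track B is 6, 10, 15, 21, 28, which is the triangular numbers T_3, T_4, ….
Track A's pattern makes the blank -1125.

-1125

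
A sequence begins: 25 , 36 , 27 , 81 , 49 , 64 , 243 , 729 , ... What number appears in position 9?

Positions follow the repeating pattern AABB; grouping by letter gives 2 tracks.
Track A is 25, 36, 49, 64, which is the squares 5², 6², 7², ….
Track B is 27, 81, 243, 729, which is powers 3^3, 3^4, 3^5, ….
The 9th slot belongs to track A; its 5th term is 81.

81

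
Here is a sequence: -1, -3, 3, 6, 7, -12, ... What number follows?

Odd-indexed and even-indexed terms follow separate rules.
Subsequence A: -1, 3, 7 — linear: a_n = -5 + 4·n.
Subsequence B: -3, 6, -12 — multiplying by -2 each time.
Position 7 falls in subsequence A as its term 4, giving 11.

11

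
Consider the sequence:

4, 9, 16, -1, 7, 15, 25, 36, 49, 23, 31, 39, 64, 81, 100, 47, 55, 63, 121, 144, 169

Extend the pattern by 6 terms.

The slot pattern repeats as AAABBB (period 6), so there are 2 interleaved tracks.
Track A: 4, 9, 16, 25, 36, 49, 64, 81, 100, 121, 144, 169 — the squares 2², 3², 4², ….
Track B: -1, 7, 15, 23, 31, 39, 47, 55, 63 — linear: a_n = -9 + 8·n.
Position 22 → track B, term 10 = 71.
The 23rd slot belongs to track B; its 11th term is 79.
The 24th slot belongs to track B; its 12th term is 87.
Term 25 comes from track A (its 13th entry): 196.
Position 26 → track A, term 14 = 225.
The 27th slot belongs to track A; its 15th term is 256.

71, 79, 87, 196, 225, 256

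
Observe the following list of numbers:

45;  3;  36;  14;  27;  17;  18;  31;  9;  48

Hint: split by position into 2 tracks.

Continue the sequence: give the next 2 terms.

Odd-indexed and even-indexed terms follow separate rules.
Stream A: 45, 36, 27, 18, 9 (arithmetic, step −9).
Stream B: 3, 14, 17, 31, 48 (Fibonacci-style (each term is the sum of the two before it)).
Term 11 comes from stream A (its 6th entry): 0.
Position 12 falls in stream B as its term 6, giving 79.

0, 79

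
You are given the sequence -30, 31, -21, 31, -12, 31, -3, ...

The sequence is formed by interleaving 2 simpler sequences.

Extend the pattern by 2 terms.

31, 6

Positions 1, 3, 5, … form one subsequence and positions 2, 4, 6, … form another.
Track A: -30, -21, -12, -3 — linear: a_n = -39 + 9·n.
Track B: 31, 31, 31 — constant 31.
The 8th slot belongs to track B; its 4th term is 31.
Position 9 falls in track A as its term 5, giving 6.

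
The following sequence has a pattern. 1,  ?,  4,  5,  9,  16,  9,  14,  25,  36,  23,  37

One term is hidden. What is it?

4

Positions follow the repeating pattern AABB; grouping by letter gives 2 tracks.
Subsequence A: 1, ?, 9, 16, 25, 36. Consecutive squares n² from n = 1.
Subsequence B: 4, 5, 9, 14, 23, 37. Fibonacci-style (each term is the sum of the two before it).
So the missing entry in subsequence A is 4.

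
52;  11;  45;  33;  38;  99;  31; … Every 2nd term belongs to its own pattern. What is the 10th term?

891

The terms cycle through 2 interleaved subsequences.
Subsequence A: 52, 45, 38, 31 (linear: a_n = 59 − 7·n).
Subsequence B: 11, 33, 99 (geometric, ×3 each step).
Term 10 comes from subsequence B (its 5th entry): 891.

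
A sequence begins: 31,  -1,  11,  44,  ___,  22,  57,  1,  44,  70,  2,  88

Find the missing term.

0

The terms cycle through 3 interleaved subsequences.
Subsequence A is 31, 44, 57, 70, which is adding 13 each time.
Subsequence B is -1, ?, 1, 2, which is linear: a_n = -2 + n.
Subsequence C is 11, 22, 44, 88, which is multiplying by 2 each time.
Subsequence B's pattern makes the blank 0.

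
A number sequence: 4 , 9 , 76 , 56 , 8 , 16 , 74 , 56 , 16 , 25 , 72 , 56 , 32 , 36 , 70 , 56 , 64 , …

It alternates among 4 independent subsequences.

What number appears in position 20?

56

Taking every 4th term gives 4 separate tracks.
Track A: 4, 8, 16, 32, 64 — successive powers of 2.
Track B: 9, 16, 25, 36 — consecutive squares n² from n = 3.
Track C: 76, 74, 72, 70 — linear: a_n = 78 − 2·n.
Track D: 56, 56, 56, 56 — constant 56.
Position 20 falls in track D as its term 5, giving 56.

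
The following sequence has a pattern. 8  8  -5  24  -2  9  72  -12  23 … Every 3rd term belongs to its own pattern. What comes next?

Taking every 3rd term gives 3 separate tracks.
Track A: 8, 24, 72 — geometric with ratio 3.
Track B: 8, -2, -12 — arithmetic with common difference −10.
Track C: -5, 9, 23 — arithmetic, step +14.
The 10th slot belongs to track A; its 4th term is 216.

216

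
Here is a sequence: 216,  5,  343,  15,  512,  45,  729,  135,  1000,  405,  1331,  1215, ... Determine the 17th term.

Split by position mod 2 into 2 tracks.
Subsequence A: 216, 343, 512, 729, 1000, 1331 — consecutive cubes n³ from n = 6.
Subsequence B: 5, 15, 45, 135, 405, 1215 — a geometric progression (common ratio 3).
Position 17 falls in subsequence A as its term 9, giving 2744.

2744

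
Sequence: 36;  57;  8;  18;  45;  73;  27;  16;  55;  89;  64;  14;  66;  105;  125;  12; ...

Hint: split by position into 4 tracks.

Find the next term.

78

Taking every 4th term gives 4 separate tracks.
Track A: 36, 45, 55, 66 (triangular numbers n(n+1)/2 for n = 8, 9, …).
Track B: 57, 73, 89, 105 (arithmetic, step +16).
Track C: 8, 27, 64, 125 (the cubes 2³, 3³, 4³, …).
Track D: 18, 16, 14, 12 (linear: a_n = 20 − 2·n).
Position 17 → track A, term 5 = 78.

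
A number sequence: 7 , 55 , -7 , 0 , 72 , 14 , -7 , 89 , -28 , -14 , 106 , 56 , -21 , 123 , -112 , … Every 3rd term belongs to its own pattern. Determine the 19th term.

-35

Taking every 3rd term gives 3 separate tracks.
Subsequence A: 7, 0, -7, -14, -21 — linear: a_n = 14 − 7·n.
Subsequence B: 55, 72, 89, 106, 123 — arithmetic with common difference +17.
Subsequence C: -7, 14, -28, 56, -112 — geometric, ×-2 each step.
Position 19 → subsequence A, term 7 = -35.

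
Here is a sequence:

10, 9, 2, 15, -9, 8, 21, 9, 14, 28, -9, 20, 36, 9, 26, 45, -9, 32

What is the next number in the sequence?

55

Taking every 3rd term gives 3 separate tracks.
Stream A: 10, 15, 21, 28, 36, 45 — triangular numbers starting at T_4.
Stream B: 9, -9, 9, -9, 9, -9 — alternating ±9.
Stream C: 2, 8, 14, 20, 26, 32 — arithmetic with common difference +6.
Term 19 comes from stream A (its 7th entry): 55.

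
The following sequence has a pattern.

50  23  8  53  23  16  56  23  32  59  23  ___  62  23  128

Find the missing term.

Split by position mod 3 into 3 tracks.
Track A: 50, 53, 56, 59, 62 — arithmetic with common difference +3.
Track B: 23, 23, 23, 23, 23 — the constant sequence 23.
Track C: 8, 16, 32, ?, 128 — successive powers of 2.
So the missing entry in track C is 64.

64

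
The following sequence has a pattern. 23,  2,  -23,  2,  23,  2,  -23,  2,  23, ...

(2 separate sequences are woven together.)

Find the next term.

2

Taking every 2nd term gives 2 separate tracks.
Track A: 23, -23, 23, -23, 23. The oscillation 23·(−1)^(n+1).
Track B: 2, 2, 2, 2. The constant sequence 2.
The 10th slot belongs to track B; its 5th term is 2.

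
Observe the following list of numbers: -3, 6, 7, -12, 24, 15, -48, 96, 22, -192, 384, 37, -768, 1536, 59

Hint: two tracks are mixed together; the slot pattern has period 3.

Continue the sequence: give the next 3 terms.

The slot pattern repeats as AAB (period 3), so there are 2 interleaved tracks.
Track A = -3, 6, -12, 24, -48, 96, -192, 384, -768, 1536: geometric, ×-2 each step.
Track B = 7, 15, 22, 37, 59: Fibonacci-style (each term is the sum of the two before it).
Position 16 → track A, term 11 = -3072.
The 17th slot belongs to track A; its 12th term is 6144.
Term 18 comes from track B (its 6th entry): 96.

-3072, 6144, 96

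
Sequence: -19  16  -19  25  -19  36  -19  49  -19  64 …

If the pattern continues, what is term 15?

-19

The terms cycle through 2 interleaved subsequences.
Subsequence A is -19, -19, -19, -19, -19, which is the constant sequence -19.
Subsequence B is 16, 25, 36, 49, 64, which is the squares 4², 5², 6², ….
Position 15 → subsequence A, term 8 = -19.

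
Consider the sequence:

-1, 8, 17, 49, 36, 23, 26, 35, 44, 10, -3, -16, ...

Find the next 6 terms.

53, 62, 71, -29, -42, -55

Reading positions in blocks of 6 reveals the pattern AAABBB — 2 tracks woven together.
Stream A: -1, 8, 17, 26, 35, 44 (arithmetic, step +9).
Stream B: 49, 36, 23, 10, -3, -16 (arithmetic, step −13).
Position 13 falls in stream A as its term 7, giving 53.
Term 14 comes from stream A (its 8th entry): 62.
Term 15 comes from stream A (its 9th entry): 71.
Position 16 → stream B, term 7 = -29.
Position 17 falls in stream B as its term 8, giving -42.
Term 18 comes from stream B (its 9th entry): -55.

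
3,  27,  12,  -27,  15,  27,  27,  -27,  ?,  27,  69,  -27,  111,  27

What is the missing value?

42

Odd-indexed and even-indexed terms follow separate rules.
Stream A: 3, 12, 15, 27, ?, 69, 111 — each term equals the sum of the previous two.
Stream B: 27, -27, 27, -27, 27, -27, 27 — the oscillation 27·(−1)^(n+1).
Filling stream A at index 5 by its rule yields 42.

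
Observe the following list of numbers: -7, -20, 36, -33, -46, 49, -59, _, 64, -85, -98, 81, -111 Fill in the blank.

Reading positions in blocks of 3 reveals the pattern AAB — 2 tracks woven together.
Track A is -7, -20, -33, -46, -59, ?, -85, -98, -111, which is arithmetic, step −13.
Track B is 36, 49, 64, 81, which is perfect squares starting at 6².
So the missing entry in track A is -72.

-72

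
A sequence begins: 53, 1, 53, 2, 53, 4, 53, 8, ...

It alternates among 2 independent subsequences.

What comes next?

Positions 1, 3, 5, … form one subsequence and positions 2, 4, 6, … form another.
Stream A: 53, 53, 53, 53 (the constant sequence 53).
Stream B: 1, 2, 4, 8 (powers of 2).
Term 9 comes from stream A (its 5th entry): 53.

53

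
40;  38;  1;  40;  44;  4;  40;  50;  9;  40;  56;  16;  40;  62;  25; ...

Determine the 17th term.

Read the sequence 3 terms at a time; column i is its own pattern.
Track A is 40, 40, 40, 40, 40, which is always 40.
Track B is 38, 44, 50, 56, 62, which is linear: a_n = 32 + 6·n.
Track C is 1, 4, 9, 16, 25, which is consecutive squares n² from n = 1.
Position 17 → track B, term 6 = 68.

68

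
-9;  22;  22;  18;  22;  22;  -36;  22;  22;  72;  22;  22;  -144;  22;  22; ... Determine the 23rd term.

22

Reading positions in blocks of 3 reveals the pattern ABB — 2 tracks woven together.
Subsequence A: -9, 18, -36, 72, -144 — geometric, ×-2 each step.
Subsequence B: 22, 22, 22, 22, 22, 22, 22, 22, 22, 22 — the constant sequence 22.
Position 23 falls in subsequence B as its term 15, giving 22.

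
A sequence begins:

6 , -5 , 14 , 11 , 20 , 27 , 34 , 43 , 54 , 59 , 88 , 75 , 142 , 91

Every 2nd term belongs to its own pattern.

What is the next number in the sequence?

The terms cycle through 2 interleaved subsequences.
Stream A: 6, 14, 20, 34, 54, 88, 142 — a Fibonacci-like recurrence a_n = a_{n-1} + a_{n-2}.
Stream B: -5, 11, 27, 43, 59, 75, 91 — linear: a_n = -21 + 16·n.
The 15th slot belongs to stream A; its 8th term is 230.

230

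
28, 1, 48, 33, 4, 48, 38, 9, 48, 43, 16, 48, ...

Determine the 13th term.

48

Taking every 3rd term gives 3 separate tracks.
Track A is 28, 33, 38, 43, which is arithmetic with common difference +5.
Track B is 1, 4, 9, 16, which is the squares 1², 2², 3², ….
Track C is 48, 48, 48, 48, which is the constant sequence 48.
Position 13 falls in track A as its term 5, giving 48.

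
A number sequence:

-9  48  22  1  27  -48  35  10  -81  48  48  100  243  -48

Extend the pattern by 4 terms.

Split by position mod 4 into 4 tracks.
Track A: -9, 27, -81, 243 (multiplying by -3 each time).
Track B: 48, -48, 48, -48 (alternating ±48).
Track C: 22, 35, 48 (arithmetic with common difference +13).
Track D: 1, 10, 100 (successive powers of 10).
The 15th slot belongs to track C; its 4th term is 61.
Term 16 comes from track D (its 4th entry): 1000.
Position 17 falls in track A as its term 5, giving -729.
Position 18 falls in track B as its term 5, giving 48.

61, 1000, -729, 48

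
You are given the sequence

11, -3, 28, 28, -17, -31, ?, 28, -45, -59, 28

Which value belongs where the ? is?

Reading positions in blocks of 4 reveals the pattern AABB — 2 tracks woven together.
Track A: 11, -3, -17, -31, -45, -59 (subtracting 14 each time).
Track B: 28, 28, ?, 28, 28 (the constant sequence 28).
Track B's pattern makes the blank 28.

28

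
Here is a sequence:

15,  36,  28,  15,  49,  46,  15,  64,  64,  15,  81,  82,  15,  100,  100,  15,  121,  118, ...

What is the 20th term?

Split by position mod 3 into 3 tracks.
Stream A: 15, 15, 15, 15, 15, 15 (constant 15).
Stream B: 36, 49, 64, 81, 100, 121 (perfect squares starting at 6²).
Stream C: 28, 46, 64, 82, 100, 118 (arithmetic with common difference +18).
Position 20 falls in stream B as its term 7, giving 144.

144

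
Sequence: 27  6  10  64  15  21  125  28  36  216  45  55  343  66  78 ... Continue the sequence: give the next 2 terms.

Reading positions in blocks of 3 reveals the pattern ABB — 2 tracks woven together.
Track A = 27, 64, 125, 216, 343: the cubes 3³, 4³, 5³, ….
Track B = 6, 10, 15, 21, 28, 36, 45, 55, 66, 78: triangular numbers n(n+1)/2 for n = 3, 4, ….
Position 16 → track A, term 6 = 512.
The 17th slot belongs to track B; its 11th term is 91.

512, 91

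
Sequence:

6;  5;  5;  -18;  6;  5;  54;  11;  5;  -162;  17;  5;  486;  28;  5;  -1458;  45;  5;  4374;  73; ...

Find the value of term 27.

Taking every 3rd term gives 3 separate tracks.
Stream A: 6, -18, 54, -162, 486, -1458, 4374. A geometric progression (common ratio -3).
Stream B: 5, 6, 11, 17, 28, 45, 73. Each term equals the sum of the previous two.
Stream C: 5, 5, 5, 5, 5, 5. The constant sequence 5.
Position 27 → stream C, term 9 = 5.

5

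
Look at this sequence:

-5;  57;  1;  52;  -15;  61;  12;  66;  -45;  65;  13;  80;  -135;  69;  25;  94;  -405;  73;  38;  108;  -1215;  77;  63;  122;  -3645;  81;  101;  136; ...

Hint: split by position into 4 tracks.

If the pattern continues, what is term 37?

-98415

Split by position mod 4 into 4 tracks.
Track A: -5, -15, -45, -135, -405, -1215, -3645 — a geometric progression (common ratio 3).
Track B: 57, 61, 65, 69, 73, 77, 81 — arithmetic, step +4.
Track C: 1, 12, 13, 25, 38, 63, 101 — each term equals the sum of the previous two.
Track D: 52, 66, 80, 94, 108, 122, 136 — arithmetic, step +14.
Term 37 comes from track A (its 10th entry): -98415.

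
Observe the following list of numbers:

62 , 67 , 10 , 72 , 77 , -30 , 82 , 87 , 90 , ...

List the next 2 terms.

Reading positions in blocks of 3 reveals the pattern AAB — 2 tracks woven together.
Track A: 62, 67, 72, 77, 82, 87 — arithmetic with common difference +5.
Track B: 10, -30, 90 — geometric, ×-3 each step.
Position 10 falls in track A as its term 7, giving 92.
The 11th slot belongs to track A; its 8th term is 97.

92, 97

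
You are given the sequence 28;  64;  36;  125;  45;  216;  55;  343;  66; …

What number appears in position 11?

78

Split by position mod 2 into 2 tracks.
Track A: 28, 36, 45, 55, 66. The triangular numbers T_7, T_8, ….
Track B: 64, 125, 216, 343. Perfect cubes starting at 4³.
Position 11 falls in track A as its term 6, giving 78.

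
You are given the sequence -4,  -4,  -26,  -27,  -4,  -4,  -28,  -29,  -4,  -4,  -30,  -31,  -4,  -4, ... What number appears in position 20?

The slot pattern repeats as AABB (period 4), so there are 2 interleaved tracks.
Stream A is -4, -4, -4, -4, -4, -4, -4, -4, which is always -4.
Stream B is -26, -27, -28, -29, -30, -31, which is arithmetic with common difference −1.
Term 20 comes from stream B (its 10th entry): -35.

-35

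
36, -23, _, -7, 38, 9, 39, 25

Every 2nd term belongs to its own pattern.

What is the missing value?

The terms cycle through 2 interleaved subsequences.
Track A is 36, ?, 38, 39, which is arithmetic with common difference +1.
Track B is -23, -7, 9, 25, which is arithmetic with common difference +16.
So the missing entry in track A is 37.

37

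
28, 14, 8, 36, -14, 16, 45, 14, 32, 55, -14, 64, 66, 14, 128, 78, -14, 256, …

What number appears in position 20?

Split by position mod 3 into 3 tracks.
Track A is 28, 36, 45, 55, 66, 78, which is the triangular numbers T_7, T_8, ….
Track B is 14, -14, 14, -14, 14, -14, which is oscillating between 14 and -14.
Track C is 8, 16, 32, 64, 128, 256, which is powers 2^3, 2^4, 2^5, ….
Position 20 → track B, term 7 = 14.

14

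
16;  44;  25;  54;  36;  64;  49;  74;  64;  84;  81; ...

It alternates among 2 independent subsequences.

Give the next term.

Positions 1, 3, 5, … form one subsequence and positions 2, 4, 6, … form another.
Stream A: 16, 25, 36, 49, 64, 81 — perfect squares starting at 4².
Stream B: 44, 54, 64, 74, 84 — arithmetic with common difference +10.
Position 12 falls in stream B as its term 6, giving 94.

94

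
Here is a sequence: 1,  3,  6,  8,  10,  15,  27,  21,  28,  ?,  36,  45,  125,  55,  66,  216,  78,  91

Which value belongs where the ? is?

The slot pattern repeats as ABB (period 3), so there are 2 interleaved tracks.
Subsequence A = 1, 8, 27, ?, 125, 216: the cubes 1³, 2³, 3³, ….
Subsequence B = 3, 6, 10, 15, 21, 28, 36, 45, 55, 66, 78, 91: triangular numbers starting at T_2.
Subsequence A's pattern makes the blank 64.

64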